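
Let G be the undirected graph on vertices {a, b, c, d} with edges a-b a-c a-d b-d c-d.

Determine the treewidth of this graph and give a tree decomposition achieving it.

Treewidth 2.
One optimal decomposition is:
Bags: B1 = {a, b, d}  B2 = {a, c, d}
Tree: B1–B2

Every bag has size at most 3, so the width is 3 − 1 = 2 and tw(G) ≤ 2. On the other hand G contains the 3-clique {a, c, d}. A clique must lie in a single bag of any decomposition, so no decomposition can have width below 2. The upper and lower bounds meet at 2, so that is the treewidth.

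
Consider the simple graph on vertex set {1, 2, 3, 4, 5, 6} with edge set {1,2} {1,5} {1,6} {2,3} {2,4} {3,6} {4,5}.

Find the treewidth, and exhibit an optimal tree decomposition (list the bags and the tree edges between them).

Each bag holds 3 vertices, so the decomposition has width 2, which upper-bounds the treewidth. Since 3–6–1–2–3 is a cycle in G, G is not acyclic. Forests are exactly the graphs of treewidth ≤ 1, so tw(G) ≥ 2. Combining the bounds, tw(G) = 2.

Treewidth 2.
Bags: B1 = {2, 3, 6}  B2 = {1, 2, 6}  B3 = {1, 2, 4}  B4 = {1, 4, 5}
Tree: B1–B2, B2–B3, B3–B4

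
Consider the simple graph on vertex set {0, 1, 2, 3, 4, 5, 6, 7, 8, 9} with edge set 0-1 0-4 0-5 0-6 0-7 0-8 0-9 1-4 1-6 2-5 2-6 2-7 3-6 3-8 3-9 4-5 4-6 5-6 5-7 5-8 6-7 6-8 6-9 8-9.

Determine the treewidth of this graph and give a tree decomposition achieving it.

Every bag has size at most 4, so the width is 4 − 1 = 3 and tw(G) ≤ 3. Conversely, {0, 1, 4, 6} is a clique of size 4, and the vertices of any clique must share a bag in every tree decomposition; so some bag has ≥ 4 vertices and tw(G) ≥ 3. Hence tw(G) = 3 exactly.

Treewidth 3.
One optimal decomposition is:
Bags: B1 = {0, 5, 6, 8}  B2 = {0, 4, 5, 6}  B3 = {0, 6, 8, 9}  B4 = {0, 1, 4, 6}  B5 = {3, 6, 8, 9}  B6 = {0, 5, 6, 7}  B7 = {2, 5, 6, 7}
Tree: B1–B2, B1–B3, B2–B4, B3–B5, B2–B6, B6–B7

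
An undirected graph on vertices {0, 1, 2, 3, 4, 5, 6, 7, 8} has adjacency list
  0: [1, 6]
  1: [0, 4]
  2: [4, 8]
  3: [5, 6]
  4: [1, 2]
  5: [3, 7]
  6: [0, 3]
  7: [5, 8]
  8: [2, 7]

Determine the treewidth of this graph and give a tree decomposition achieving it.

The largest bag has 3 vertices, giving width 2; this decomposition certifies tw(G) ≤ 2. Since 3–5–7–8–2–4–1–0–6–3 is a cycle in G, G is not acyclic. Forests are exactly the graphs of treewidth ≤ 1, so tw(G) ≥ 2. Hence tw(G) = 2 exactly.

Treewidth 2.
One optimal decomposition is:
Bags: B1 = {3, 5, 7}  B2 = {3, 7, 8}  B3 = {2, 3, 8}  B4 = {2, 3, 4}  B5 = {1, 3, 4}  B6 = {0, 1, 3}  B7 = {0, 3, 6}
Tree: B1–B2, B2–B3, B3–B4, B4–B5, B5–B6, B6–B7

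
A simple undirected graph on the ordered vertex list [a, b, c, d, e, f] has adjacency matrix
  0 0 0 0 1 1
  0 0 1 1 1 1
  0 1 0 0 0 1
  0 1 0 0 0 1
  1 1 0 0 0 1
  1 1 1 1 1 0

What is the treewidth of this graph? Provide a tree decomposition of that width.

Treewidth 2.
One optimal decomposition is:
Bags: B1 = {b, e, f}  B2 = {b, d, f}  B3 = {b, c, f}  B4 = {a, e, f}
Tree: B1–B2, B2–B3, B1–B4

Each bag holds 3 vertices, so the decomposition has width 2, which upper-bounds the treewidth. Conversely, {a, e, f} is a clique of size 3, and the vertices of any clique must share a bag in every tree decomposition; so some bag has ≥ 3 vertices and tw(G) ≥ 2. Hence tw(G) = 2 exactly.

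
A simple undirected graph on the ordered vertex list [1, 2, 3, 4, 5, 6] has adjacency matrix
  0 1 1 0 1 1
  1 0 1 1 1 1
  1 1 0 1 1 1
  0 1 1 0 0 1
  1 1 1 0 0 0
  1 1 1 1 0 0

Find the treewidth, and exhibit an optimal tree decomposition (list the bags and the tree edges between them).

Treewidth 3.
Bags: B1 = {1, 2, 3, 6}  B2 = {2, 3, 4, 6}  B3 = {1, 2, 3, 5}
Tree: B1–B2, B1–B3

Each bag holds 4 vertices, so the decomposition has width 3, which upper-bounds the treewidth. For the lower bound, the 4 vertices {1, 2, 3, 5} are pairwise adjacent, and any tree decomposition puts a clique entirely inside one bag — forcing width ≥ 3. The upper and lower bounds meet at 3, so that is the treewidth.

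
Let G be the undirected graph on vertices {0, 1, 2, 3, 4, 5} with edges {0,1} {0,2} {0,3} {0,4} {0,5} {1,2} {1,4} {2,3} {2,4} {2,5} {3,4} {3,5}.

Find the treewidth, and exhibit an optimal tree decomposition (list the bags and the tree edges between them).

Treewidth 3.
Bags: B1 = {0, 2, 3, 5}  B2 = {0, 2, 3, 4}  B3 = {0, 1, 2, 4}
Tree: B1–B2, B2–B3

The largest bag has 4 vertices, giving width 3; this decomposition certifies tw(G) ≤ 3. Conversely, {0, 1, 2, 4} is a clique of size 4, and the vertices of any clique must share a bag in every tree decomposition; so some bag has ≥ 4 vertices and tw(G) ≥ 3. Combining the bounds, tw(G) = 3.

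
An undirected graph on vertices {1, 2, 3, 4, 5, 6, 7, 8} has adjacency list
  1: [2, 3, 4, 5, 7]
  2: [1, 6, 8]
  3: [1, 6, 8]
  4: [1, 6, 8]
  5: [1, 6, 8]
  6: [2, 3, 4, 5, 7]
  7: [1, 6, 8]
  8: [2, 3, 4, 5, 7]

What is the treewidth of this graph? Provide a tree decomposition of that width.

Every bag has size at most 4, so the width is 4 − 1 = 3 and tw(G) ≤ 3. For the lower bound: the 4 vertex sets {2,8}, {6,7}, {1}, {3} are disjoint, each induces a connected subgraph, and every pair is joined by at least one edge of G. Contracting each set to a single vertex therefore yields K_{4} as a minor, and since treewidth is minor-monotone, tw(G) ≥ tw(K_{4}) = 3. Hence tw(G) = 3 exactly.

Treewidth 3.
One optimal decomposition is:
Bags: B1 = {1, 2, 6, 8}  B2 = {1, 6, 7, 8}  B3 = {1, 3, 6, 8}  B4 = {1, 5, 6, 8}  B5 = {1, 4, 6, 8}
Tree: B1–B2, B2–B3, B3–B4, B4–B5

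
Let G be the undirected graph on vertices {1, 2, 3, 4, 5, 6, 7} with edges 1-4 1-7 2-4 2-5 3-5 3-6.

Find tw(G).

A width-1 tree decomposition is:
Bags: B1 = {3, 6}  B2 = {3, 5}  B3 = {2, 5}  B4 = {2, 4}  B5 = {1, 4}  B6 = {1, 7}
Tree: B1–B2, B2–B3, B3–B4, B4–B5, B5–B6
The largest bag has 2 vertices, giving width 1; this decomposition certifies tw(G) ≤ 1. Since G has at least one edge (e.g. 6–3), it is not an edgeless graph, so tw(G) ≥ 1. Hence tw(G) = 1 exactly.

1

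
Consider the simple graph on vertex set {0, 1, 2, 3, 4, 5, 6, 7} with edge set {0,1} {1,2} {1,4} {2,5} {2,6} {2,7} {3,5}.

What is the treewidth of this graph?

A width-1 tree decomposition is:
Bags: B1 = {2, 5}  B2 = {2, 6}  B3 = {1, 2}  B4 = {3, 5}  B5 = {1, 4}  B6 = {2, 7}  B7 = {0, 1}
Tree: B1–B2, B1–B3, B1–B4, B3–B5, B3–B6, B5–B7
Every bag has size at most 2, so the width is 2 − 1 = 1 and tw(G) ≤ 1. G has an edge, so its treewidth is at least 1. Combining the bounds, tw(G) = 1.

1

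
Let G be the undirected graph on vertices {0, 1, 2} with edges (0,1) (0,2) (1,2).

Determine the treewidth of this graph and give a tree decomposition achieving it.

A single bag containing all 3 vertices is trivially a valid decomposition of width 2. On the other hand G contains the 3-clique {0, 1, 2}. A clique must lie in a single bag of any decomposition, so no decomposition can have width below 2. Hence tw(G) = 2 exactly.

Treewidth 2.
Bags: B1 = {0, 1, 2}
Tree: (single bag)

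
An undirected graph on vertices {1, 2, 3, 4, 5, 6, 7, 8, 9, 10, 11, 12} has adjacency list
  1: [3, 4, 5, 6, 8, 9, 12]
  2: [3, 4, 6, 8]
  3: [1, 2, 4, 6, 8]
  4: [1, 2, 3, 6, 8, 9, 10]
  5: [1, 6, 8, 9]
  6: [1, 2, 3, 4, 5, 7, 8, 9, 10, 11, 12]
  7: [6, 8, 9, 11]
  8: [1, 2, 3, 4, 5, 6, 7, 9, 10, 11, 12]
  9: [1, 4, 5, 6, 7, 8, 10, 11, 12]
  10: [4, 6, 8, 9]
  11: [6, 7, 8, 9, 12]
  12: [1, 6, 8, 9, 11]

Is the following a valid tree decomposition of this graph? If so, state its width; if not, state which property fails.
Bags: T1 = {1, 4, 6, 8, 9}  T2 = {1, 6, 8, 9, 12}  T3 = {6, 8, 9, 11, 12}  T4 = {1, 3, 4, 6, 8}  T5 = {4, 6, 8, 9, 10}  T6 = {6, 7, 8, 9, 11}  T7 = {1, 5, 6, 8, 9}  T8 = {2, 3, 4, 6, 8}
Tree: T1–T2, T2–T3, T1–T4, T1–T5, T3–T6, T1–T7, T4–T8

Every vertex of G appears in some bag (union = {1, 2, 3, 4, 5, 6, 7, 8, 9, 10, 11, 12}); every edge is covered by a bag; and for each vertex v the set of bags containing v is connected in the bag tree. The decomposition is therefore valid. The largest bag has 5 vertices, so the width is 4.

Yes; width 4.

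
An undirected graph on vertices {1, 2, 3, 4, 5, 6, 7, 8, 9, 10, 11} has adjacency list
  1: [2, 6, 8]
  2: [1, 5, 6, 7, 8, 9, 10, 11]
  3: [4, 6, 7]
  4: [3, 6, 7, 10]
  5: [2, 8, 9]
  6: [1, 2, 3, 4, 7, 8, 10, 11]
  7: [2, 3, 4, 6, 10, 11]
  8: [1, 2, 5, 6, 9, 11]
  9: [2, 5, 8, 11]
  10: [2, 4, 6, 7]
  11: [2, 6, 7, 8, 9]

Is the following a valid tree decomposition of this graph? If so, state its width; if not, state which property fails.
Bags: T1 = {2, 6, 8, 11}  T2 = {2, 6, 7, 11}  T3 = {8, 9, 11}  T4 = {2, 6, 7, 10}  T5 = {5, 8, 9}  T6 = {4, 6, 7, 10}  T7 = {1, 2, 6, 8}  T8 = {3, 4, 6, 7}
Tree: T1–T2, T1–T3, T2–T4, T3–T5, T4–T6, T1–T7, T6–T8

A tree decomposition must satisfy three properties: every vertex lies in some bag; for every edge, both endpoints lie together in some bag; and for every vertex, the bags containing it form a connected subtree. Here edge (2,9) lies in no bag, so the decomposition is invalid.

No — edge (2,9) lies in no bag.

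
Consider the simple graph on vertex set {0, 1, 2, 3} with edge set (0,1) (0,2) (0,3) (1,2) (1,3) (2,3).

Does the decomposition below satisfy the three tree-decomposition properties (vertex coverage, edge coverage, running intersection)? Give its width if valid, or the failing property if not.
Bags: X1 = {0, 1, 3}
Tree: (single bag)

A tree decomposition must satisfy three properties: every vertex lies in some bag; for every edge, both endpoints lie together in some bag; and for every vertex, the bags containing it form a connected subtree. Here vertex 2 appears in no bag, so the decomposition is invalid.

No — vertex 2 appears in no bag.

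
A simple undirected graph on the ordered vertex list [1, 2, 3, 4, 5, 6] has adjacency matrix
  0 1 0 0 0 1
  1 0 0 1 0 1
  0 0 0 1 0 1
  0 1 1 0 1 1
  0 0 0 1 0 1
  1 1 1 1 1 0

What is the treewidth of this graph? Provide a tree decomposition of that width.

Treewidth 2.
One such decomposition:
Bags: B1 = {3, 4, 6}  B2 = {4, 5, 6}  B3 = {2, 4, 6}  B4 = {1, 2, 6}
Tree: B1–B2, B2–B3, B3–B4

Every bag has size at most 3, so the width is 3 − 1 = 2 and tw(G) ≤ 2. Conversely, {1, 2, 6} is a clique of size 3, and the vertices of any clique must share a bag in every tree decomposition; so some bag has ≥ 3 vertices and tw(G) ≥ 2. Therefore the treewidth is 2.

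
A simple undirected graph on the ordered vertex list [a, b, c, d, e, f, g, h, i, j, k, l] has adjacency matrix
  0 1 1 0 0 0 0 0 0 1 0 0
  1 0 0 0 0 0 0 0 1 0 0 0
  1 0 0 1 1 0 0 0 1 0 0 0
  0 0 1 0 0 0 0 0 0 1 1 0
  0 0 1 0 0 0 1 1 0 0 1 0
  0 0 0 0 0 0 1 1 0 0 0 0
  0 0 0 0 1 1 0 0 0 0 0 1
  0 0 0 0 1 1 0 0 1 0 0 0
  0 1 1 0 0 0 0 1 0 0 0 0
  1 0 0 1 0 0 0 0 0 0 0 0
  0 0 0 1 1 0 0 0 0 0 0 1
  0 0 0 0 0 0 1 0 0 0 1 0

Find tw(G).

A width-3 tree decomposition is:
Bags: B1 = {a, b, d, j}  B2 = {a, b, c, d}  B3 = {b, c, d, i}  B4 = {c, d, i, k}  B5 = {c, e, i, k}  B6 = {e, h, i, k}  B7 = {e, h, k, l}  B8 = {e, g, h, l}  B9 = {f, g, h, l}
Tree: B1–B2, B2–B3, B3–B4, B4–B5, B5–B6, B6–B7, B7–B8, B8–B9
Each bag holds 4 vertices, so the decomposition has width 3, which upper-bounds the treewidth. For the lower bound: the 4 vertex sets {a,b,j}, {d}, {c}, {e,h,i,k} are disjoint, each induces a connected subgraph, and every pair is joined by at least one edge of G. Contracting each set to a single vertex therefore yields K_{4} as a minor, and since treewidth is minor-monotone, tw(G) ≥ tw(K_{4}) = 3. Combining the bounds, tw(G) = 3.

3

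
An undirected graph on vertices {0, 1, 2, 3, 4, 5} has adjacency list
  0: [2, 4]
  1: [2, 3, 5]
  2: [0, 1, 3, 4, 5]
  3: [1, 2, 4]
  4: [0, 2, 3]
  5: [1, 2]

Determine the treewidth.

A width-2 tree decomposition is:
Bags: B1 = {1, 2, 3}  B2 = {1, 2, 5}  B3 = {2, 3, 4}  B4 = {0, 2, 4}
Tree: B1–B2, B1–B3, B3–B4
The largest bag has 3 vertices, giving width 2; this decomposition certifies tw(G) ≤ 2. For the lower bound, the 3 vertices {0, 2, 4} are pairwise adjacent, and any tree decomposition puts a clique entirely inside one bag — forcing width ≥ 2. Therefore the treewidth is 2.

2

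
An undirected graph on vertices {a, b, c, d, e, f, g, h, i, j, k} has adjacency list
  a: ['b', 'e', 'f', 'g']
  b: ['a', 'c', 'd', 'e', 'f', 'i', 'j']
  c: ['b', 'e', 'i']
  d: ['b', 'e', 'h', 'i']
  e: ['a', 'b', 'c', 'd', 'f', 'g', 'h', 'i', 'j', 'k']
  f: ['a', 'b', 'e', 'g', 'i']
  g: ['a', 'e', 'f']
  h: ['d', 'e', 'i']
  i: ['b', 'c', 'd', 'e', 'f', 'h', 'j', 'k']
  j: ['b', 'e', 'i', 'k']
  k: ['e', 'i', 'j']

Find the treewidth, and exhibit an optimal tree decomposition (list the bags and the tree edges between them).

Treewidth 3.
Bags: B1 = {b, c, e, i}  B2 = {b, e, f, i}  B3 = {b, e, i, j}  B4 = {e, i, j, k}  B5 = {b, d, e, i}  B6 = {a, b, e, f}  B7 = {d, e, h, i}  B8 = {a, e, f, g}
Tree: B1–B2, B2–B3, B3–B4, B1–B5, B2–B6, B5–B7, B6–B8

Every bag has size at most 4, so the width is 4 − 1 = 3 and tw(G) ≤ 3. On the other hand G contains the 4-clique {a, e, f, g}. A clique must lie in a single bag of any decomposition, so no decomposition can have width below 3. Therefore the treewidth is 3.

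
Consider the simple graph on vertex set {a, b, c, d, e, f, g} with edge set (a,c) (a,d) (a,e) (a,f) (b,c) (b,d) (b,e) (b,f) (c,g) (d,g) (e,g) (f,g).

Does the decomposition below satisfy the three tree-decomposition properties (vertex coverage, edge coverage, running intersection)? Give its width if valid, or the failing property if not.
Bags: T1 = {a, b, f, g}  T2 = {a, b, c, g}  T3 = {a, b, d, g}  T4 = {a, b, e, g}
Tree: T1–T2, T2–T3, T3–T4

Yes; width 3.

Checking the three conditions: (i) the bags cover all of {a, b, c, d, e, f, g}; (ii) for each edge, some bag contains both endpoints; (iii) the bags containing any fixed vertex form a subtree. All hold, so the decomposition is valid with width 4 − 1 = 3.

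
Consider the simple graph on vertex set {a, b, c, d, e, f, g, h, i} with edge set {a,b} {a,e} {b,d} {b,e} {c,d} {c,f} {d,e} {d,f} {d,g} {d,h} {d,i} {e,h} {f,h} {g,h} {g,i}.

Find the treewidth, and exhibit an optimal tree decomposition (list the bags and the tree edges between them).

Each bag holds 3 vertices, so the decomposition has width 2, which upper-bounds the treewidth. Conversely, {d, g, h} is a clique of size 3, and the vertices of any clique must share a bag in every tree decomposition; so some bag has ≥ 3 vertices and tw(G) ≥ 2. Hence tw(G) = 2 exactly.

Treewidth 2.
One optimal decomposition is:
Bags: B1 = {c, d, f}  B2 = {d, f, h}  B3 = {d, e, h}  B4 = {d, g, h}  B5 = {b, d, e}  B6 = {a, b, e}  B7 = {d, g, i}
Tree: B1–B2, B2–B3, B3–B4, B3–B5, B5–B6, B4–B7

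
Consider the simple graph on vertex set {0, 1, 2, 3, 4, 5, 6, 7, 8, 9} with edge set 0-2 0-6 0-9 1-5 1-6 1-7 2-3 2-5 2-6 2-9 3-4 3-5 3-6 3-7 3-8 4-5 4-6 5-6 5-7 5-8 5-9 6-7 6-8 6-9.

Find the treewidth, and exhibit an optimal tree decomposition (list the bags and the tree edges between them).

Treewidth 3.
One such decomposition:
Bags: B1 = {3, 5, 6, 8}  B2 = {3, 5, 6, 7}  B3 = {2, 3, 5, 6}  B4 = {2, 5, 6, 9}  B5 = {1, 5, 6, 7}  B6 = {0, 2, 6, 9}  B7 = {3, 4, 5, 6}
Tree: B1–B2, B2–B3, B3–B4, B2–B5, B4–B6, B1–B7

Every bag has size at most 4, so the width is 4 − 1 = 3 and tw(G) ≤ 3. Conversely, {0, 2, 6, 9} is a clique of size 4, and the vertices of any clique must share a bag in every tree decomposition; so some bag has ≥ 4 vertices and tw(G) ≥ 3. The upper and lower bounds meet at 3, so that is the treewidth.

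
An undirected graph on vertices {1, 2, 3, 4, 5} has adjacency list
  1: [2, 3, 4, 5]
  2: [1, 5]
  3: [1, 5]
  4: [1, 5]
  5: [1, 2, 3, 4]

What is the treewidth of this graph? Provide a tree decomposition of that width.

Every bag has size at most 3, so the width is 3 − 1 = 2 and tw(G) ≤ 2. For the lower bound, the 3 vertices {1, 2, 5} are pairwise adjacent, and any tree decomposition puts a clique entirely inside one bag — forcing width ≥ 2. The upper and lower bounds meet at 2, so that is the treewidth.

Treewidth 2.
One optimal decomposition is:
Bags: B1 = {1, 3, 5}  B2 = {1, 2, 5}  B3 = {1, 4, 5}
Tree: B1–B2, B2–B3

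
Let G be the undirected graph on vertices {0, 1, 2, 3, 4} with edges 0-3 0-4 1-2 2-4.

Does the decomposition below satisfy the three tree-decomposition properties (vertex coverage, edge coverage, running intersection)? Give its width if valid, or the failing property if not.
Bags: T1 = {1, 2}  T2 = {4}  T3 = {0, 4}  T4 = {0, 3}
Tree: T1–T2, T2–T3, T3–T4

A tree decomposition must satisfy three properties: every vertex lies in some bag; for every edge, both endpoints lie together in some bag; and for every vertex, the bags containing it form a connected subtree. Here edge (2,4) lies in no bag, so the decomposition is invalid.

No — edge (2,4) lies in no bag.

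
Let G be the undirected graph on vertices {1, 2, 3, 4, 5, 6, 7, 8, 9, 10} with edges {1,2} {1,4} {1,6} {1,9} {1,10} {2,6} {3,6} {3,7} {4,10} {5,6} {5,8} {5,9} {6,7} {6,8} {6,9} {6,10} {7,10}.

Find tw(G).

A width-2 tree decomposition is:
Bags: B1 = {1, 6, 10}  B2 = {1, 2, 6}  B3 = {1, 6, 9}  B4 = {1, 4, 10}  B5 = {5, 6, 9}  B6 = {5, 6, 8}  B7 = {6, 7, 10}  B8 = {3, 6, 7}
Tree: B1–B2, B2–B3, B1–B4, B3–B5, B5–B6, B1–B7, B7–B8
The largest bag has 3 vertices, giving width 2; this decomposition certifies tw(G) ≤ 2. On the other hand G contains the 3-clique {1, 4, 10}. A clique must lie in a single bag of any decomposition, so no decomposition can have width below 2. The upper and lower bounds meet at 2, so that is the treewidth.

2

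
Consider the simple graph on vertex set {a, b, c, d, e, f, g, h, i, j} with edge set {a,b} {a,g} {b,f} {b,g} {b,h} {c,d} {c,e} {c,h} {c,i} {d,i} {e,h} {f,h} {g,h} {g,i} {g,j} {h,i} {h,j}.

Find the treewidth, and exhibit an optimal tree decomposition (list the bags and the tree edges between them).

Each bag holds 3 vertices, so the decomposition has width 2, which upper-bounds the treewidth. On the other hand G contains the 3-clique {c, d, i}. A clique must lie in a single bag of any decomposition, so no decomposition can have width below 2. The upper and lower bounds meet at 2, so that is the treewidth.

Treewidth 2.
One optimal decomposition is:
Bags: B1 = {b, g, h}  B2 = {a, b, g}  B3 = {b, f, h}  B4 = {g, h, j}  B5 = {g, h, i}  B6 = {c, h, i}  B7 = {c, d, i}  B8 = {c, e, h}
Tree: B1–B2, B1–B3, B1–B4, B4–B5, B5–B6, B6–B7, B6–B8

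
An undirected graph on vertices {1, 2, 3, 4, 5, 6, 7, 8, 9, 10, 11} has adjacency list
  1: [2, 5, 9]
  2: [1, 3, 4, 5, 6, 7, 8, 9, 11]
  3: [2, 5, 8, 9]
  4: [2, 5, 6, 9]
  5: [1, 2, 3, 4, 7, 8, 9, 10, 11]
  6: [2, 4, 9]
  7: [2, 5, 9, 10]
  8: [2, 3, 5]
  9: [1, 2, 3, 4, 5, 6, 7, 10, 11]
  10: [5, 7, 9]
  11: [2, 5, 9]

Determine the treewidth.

A width-3 tree decomposition is:
Bags: B1 = {2, 3, 5, 9}  B2 = {2, 5, 7, 9}  B3 = {2, 3, 5, 8}  B4 = {2, 4, 5, 9}  B5 = {2, 5, 9, 11}  B6 = {1, 2, 5, 9}  B7 = {2, 4, 6, 9}  B8 = {5, 7, 9, 10}
Tree: B1–B2, B1–B3, B2–B4, B4–B5, B2–B6, B4–B7, B2–B8
The largest bag has 4 vertices, giving width 3; this decomposition certifies tw(G) ≤ 3. On the other hand G contains the 4-clique {2, 3, 5, 8}. A clique must lie in a single bag of any decomposition, so no decomposition can have width below 3. Combining the bounds, tw(G) = 3.

3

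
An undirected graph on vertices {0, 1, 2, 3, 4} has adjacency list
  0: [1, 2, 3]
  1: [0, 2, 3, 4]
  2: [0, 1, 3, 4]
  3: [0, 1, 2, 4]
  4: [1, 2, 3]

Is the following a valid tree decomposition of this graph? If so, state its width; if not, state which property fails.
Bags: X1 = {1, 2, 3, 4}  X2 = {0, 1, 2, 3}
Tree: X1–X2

Checking the three conditions: (i) the bags cover all of {0, 1, 2, 3, 4}; (ii) for each edge, some bag contains both endpoints; (iii) the bags containing any fixed vertex form a subtree. All hold, so the decomposition is valid with width 4 − 1 = 3.

Yes; width 3.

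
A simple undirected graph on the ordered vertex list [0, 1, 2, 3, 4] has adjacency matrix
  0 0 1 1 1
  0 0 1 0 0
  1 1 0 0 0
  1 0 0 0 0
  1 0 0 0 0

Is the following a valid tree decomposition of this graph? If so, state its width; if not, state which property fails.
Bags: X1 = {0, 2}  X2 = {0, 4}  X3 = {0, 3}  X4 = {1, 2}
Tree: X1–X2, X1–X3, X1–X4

Every vertex of G appears in some bag (union = {0, 1, 2, 3, 4}); every edge is covered by a bag; and for each vertex v the set of bags containing v is connected in the bag tree. The decomposition is therefore valid. The largest bag has 2 vertices, so the width is 1.

Yes; width 1.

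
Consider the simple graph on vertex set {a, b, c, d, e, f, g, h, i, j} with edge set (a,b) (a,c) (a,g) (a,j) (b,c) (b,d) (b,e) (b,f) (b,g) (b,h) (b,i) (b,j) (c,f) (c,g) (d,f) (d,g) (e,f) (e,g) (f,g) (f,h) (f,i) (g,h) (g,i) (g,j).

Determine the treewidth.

A width-3 tree decomposition is:
Bags: B1 = {b, d, f, g}  B2 = {b, e, f, g}  B3 = {b, c, f, g}  B4 = {a, b, c, g}  B5 = {a, b, g, j}  B6 = {b, f, g, h}  B7 = {b, f, g, i}
Tree: B1–B2, B1–B3, B3–B4, B4–B5, B3–B6, B1–B7
Each bag holds 4 vertices, so the decomposition has width 3, which upper-bounds the treewidth. On the other hand G contains the 4-clique {a, b, g, j}. A clique must lie in a single bag of any decomposition, so no decomposition can have width below 3. The upper and lower bounds meet at 3, so that is the treewidth.

3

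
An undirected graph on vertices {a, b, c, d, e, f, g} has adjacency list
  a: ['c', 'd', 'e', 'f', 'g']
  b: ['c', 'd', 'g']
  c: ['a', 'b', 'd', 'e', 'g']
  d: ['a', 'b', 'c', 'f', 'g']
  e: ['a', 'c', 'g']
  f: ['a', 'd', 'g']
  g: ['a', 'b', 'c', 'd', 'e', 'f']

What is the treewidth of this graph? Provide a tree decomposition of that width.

Treewidth 3.
One such decomposition:
Bags: B1 = {a, c, d, g}  B2 = {a, d, f, g}  B3 = {b, c, d, g}  B4 = {a, c, e, g}
Tree: B1–B2, B1–B3, B1–B4

Each bag holds 4 vertices, so the decomposition has width 3, which upper-bounds the treewidth. On the other hand G contains the 4-clique {a, c, d, g}. A clique must lie in a single bag of any decomposition, so no decomposition can have width below 3. Hence tw(G) = 3 exactly.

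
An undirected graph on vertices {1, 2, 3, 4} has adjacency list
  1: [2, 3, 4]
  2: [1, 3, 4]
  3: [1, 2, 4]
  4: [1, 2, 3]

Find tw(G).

3

A width-3 tree decomposition is:
Bags: B1 = {1, 2, 3, 4}
Tree: (single bag)
With just one bag of size 4, the width is 4 − 1 = 3, so tw(G) ≤ 3. For the lower bound, the 4 vertices {1, 2, 3, 4} are pairwise adjacent, and any tree decomposition puts a clique entirely inside one bag — forcing width ≥ 3. Combining the bounds, tw(G) = 3.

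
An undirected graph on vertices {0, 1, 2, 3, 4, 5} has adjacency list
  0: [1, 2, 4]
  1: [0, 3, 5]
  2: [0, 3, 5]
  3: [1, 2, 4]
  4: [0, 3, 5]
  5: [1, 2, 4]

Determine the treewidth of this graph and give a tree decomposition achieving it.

Treewidth 3.
Bags: B1 = {1, 2, 3, 4}  B2 = {1, 2, 4, 5}  B3 = {0, 1, 2, 4}
Tree: B1–B2, B2–B3

Each bag holds 4 vertices, so the decomposition has width 3, which upper-bounds the treewidth. For the lower bound: the 4 vertex sets {1,3}, {4,5}, {2}, {0} are disjoint, each induces a connected subgraph, and every pair is joined by at least one edge of G. Contracting each set to a single vertex therefore yields K_{4} as a minor, and since treewidth is minor-monotone, tw(G) ≥ tw(K_{4}) = 3. Therefore the treewidth is 3.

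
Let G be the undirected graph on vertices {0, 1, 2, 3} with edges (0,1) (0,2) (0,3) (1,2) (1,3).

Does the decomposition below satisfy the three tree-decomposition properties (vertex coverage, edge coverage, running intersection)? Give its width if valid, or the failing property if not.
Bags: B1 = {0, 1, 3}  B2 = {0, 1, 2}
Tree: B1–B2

Yes; width 2.

Every vertex of G appears in some bag (union = {0, 1, 2, 3}); every edge is covered by a bag; and for each vertex v the set of bags containing v is connected in the bag tree. The decomposition is therefore valid. The largest bag has 3 vertices, so the width is 2.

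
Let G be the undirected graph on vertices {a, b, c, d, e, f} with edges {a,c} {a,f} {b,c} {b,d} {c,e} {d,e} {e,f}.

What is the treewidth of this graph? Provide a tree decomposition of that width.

Treewidth 2.
Bags: B1 = {a, c, f}  B2 = {c, e, f}  B3 = {b, c, e}  B4 = {b, d, e}
Tree: B1–B2, B2–B3, B3–B4

The largest bag has 3 vertices, giving width 2; this decomposition certifies tw(G) ≤ 2. Since a–f–e–c–a is a cycle in G, G is not acyclic. Forests are exactly the graphs of treewidth ≤ 1, so tw(G) ≥ 2. Combining the bounds, tw(G) = 2.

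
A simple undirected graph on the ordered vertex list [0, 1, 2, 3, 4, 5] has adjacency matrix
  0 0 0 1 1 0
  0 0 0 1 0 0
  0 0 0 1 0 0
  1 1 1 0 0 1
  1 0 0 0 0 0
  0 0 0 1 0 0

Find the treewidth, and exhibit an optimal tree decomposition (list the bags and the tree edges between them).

Treewidth 1.
One such decomposition:
Bags: B1 = {2, 3}  B2 = {0, 3}  B3 = {0, 4}  B4 = {1, 3}  B5 = {3, 5}
Tree: B1–B2, B2–B3, B2–B4, B1–B5

Each bag holds 2 vertices, so the decomposition has width 1, which upper-bounds the treewidth. Since G has at least one edge (e.g. 2–3), it is not an edgeless graph, so tw(G) ≥ 1. Combining the bounds, tw(G) = 1.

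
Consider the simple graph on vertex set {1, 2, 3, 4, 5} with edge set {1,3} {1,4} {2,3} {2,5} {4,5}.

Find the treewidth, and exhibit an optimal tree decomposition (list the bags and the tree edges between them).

The largest bag has 3 vertices, giving width 2; this decomposition certifies tw(G) ≤ 2. For the lower bound, G contains the cycle 1–3–2–5–4–1, so G is not a forest; only forests have treewidth ≤ 1, hence tw(G) ≥ 2. Therefore the treewidth is 2.

Treewidth 2.
One optimal decomposition is:
Bags: B1 = {1, 2, 3}  B2 = {1, 2, 5}  B3 = {1, 4, 5}
Tree: B1–B2, B2–B3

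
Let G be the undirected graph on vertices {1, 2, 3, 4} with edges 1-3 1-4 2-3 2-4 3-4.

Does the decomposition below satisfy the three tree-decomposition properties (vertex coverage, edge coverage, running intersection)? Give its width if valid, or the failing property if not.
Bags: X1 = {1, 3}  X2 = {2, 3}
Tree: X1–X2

A tree decomposition must satisfy three properties: every vertex lies in some bag; for every edge, both endpoints lie together in some bag; and for every vertex, the bags containing it form a connected subtree. Here vertex 4 appears in no bag, so the decomposition is invalid.

No — vertex 4 appears in no bag.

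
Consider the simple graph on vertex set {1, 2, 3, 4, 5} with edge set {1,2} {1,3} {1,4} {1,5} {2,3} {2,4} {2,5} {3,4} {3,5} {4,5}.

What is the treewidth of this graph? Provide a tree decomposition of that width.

Treewidth 4.
One optimal decomposition is:
Bags: B1 = {1, 2, 3, 4, 5}
Tree: (single bag)

With just one bag of size 5, the width is 5 − 1 = 4, so tw(G) ≤ 4. Conversely, {1, 2, 3, 4, 5} is a clique of size 5, and the vertices of any clique must share a bag in every tree decomposition; so some bag has ≥ 5 vertices and tw(G) ≥ 4. Hence tw(G) = 4 exactly.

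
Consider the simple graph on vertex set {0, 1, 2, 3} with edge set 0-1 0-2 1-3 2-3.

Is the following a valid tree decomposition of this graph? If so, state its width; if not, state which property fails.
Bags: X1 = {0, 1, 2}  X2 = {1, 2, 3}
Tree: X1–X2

Checking the three conditions: (i) the bags cover all of {0, 1, 2, 3}; (ii) for each edge, some bag contains both endpoints; (iii) the bags containing any fixed vertex form a subtree. All hold, so the decomposition is valid with width 3 − 1 = 2.

Yes; width 2.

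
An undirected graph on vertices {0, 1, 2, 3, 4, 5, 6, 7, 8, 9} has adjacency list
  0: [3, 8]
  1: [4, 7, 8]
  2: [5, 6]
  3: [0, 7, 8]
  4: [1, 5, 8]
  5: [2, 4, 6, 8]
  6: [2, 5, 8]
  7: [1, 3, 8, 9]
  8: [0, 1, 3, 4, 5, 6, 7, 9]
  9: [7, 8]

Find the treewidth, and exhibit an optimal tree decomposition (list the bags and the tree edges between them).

Treewidth 2.
One optimal decomposition is:
Bags: B1 = {1, 4, 8}  B2 = {4, 5, 8}  B3 = {5, 6, 8}  B4 = {1, 7, 8}  B5 = {2, 5, 6}  B6 = {3, 7, 8}  B7 = {7, 8, 9}  B8 = {0, 3, 8}
Tree: B1–B2, B2–B3, B1–B4, B3–B5, B4–B6, B6–B7, B6–B8

Every bag has size at most 3, so the width is 3 − 1 = 2 and tw(G) ≤ 2. For the lower bound, the 3 vertices {0, 3, 8} are pairwise adjacent, and any tree decomposition puts a clique entirely inside one bag — forcing width ≥ 2. Combining the bounds, tw(G) = 2.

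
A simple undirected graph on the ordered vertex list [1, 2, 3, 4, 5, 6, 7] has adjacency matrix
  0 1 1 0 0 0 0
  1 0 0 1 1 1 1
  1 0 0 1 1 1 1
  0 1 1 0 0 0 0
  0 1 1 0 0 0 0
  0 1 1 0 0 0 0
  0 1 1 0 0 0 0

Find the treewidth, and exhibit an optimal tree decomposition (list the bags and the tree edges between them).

Treewidth 2.
One optimal decomposition is:
Bags: B1 = {2, 3, 7}  B2 = {2, 3, 4}  B3 = {1, 2, 3}  B4 = {2, 3, 5}  B5 = {2, 3, 6}
Tree: B1–B2, B2–B3, B3–B4, B4–B5

Every bag has size at most 3, so the width is 3 − 1 = 2 and tw(G) ≤ 2. The edges 2–7–3–4–2 form a cycle, so G is not a tree and its treewidth is at least 2. Hence tw(G) = 2 exactly.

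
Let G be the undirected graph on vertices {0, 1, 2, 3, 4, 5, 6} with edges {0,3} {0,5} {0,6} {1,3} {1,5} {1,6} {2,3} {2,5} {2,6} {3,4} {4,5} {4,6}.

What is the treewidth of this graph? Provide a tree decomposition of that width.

Treewidth 3.
Bags: B1 = {1, 3, 5, 6}  B2 = {2, 3, 5, 6}  B3 = {0, 3, 5, 6}  B4 = {3, 4, 5, 6}
Tree: B1–B2, B2–B3, B3–B4

Each bag holds 4 vertices, so the decomposition has width 3, which upper-bounds the treewidth. For the lower bound: the 4 vertex sets {1,3}, {2,5}, {6}, {0} are disjoint, each induces a connected subgraph, and every pair is joined by at least one edge of G. Contracting each set to a single vertex therefore yields K_{4} as a minor, and since treewidth is minor-monotone, tw(G) ≥ tw(K_{4}) = 3. Combining the bounds, tw(G) = 3.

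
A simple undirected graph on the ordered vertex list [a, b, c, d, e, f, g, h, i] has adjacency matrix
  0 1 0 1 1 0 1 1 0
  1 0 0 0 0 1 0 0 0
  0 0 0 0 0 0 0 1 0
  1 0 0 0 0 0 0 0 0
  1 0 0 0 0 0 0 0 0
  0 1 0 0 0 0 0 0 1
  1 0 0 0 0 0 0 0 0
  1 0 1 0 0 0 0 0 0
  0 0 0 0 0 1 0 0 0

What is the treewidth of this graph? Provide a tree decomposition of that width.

Each bag holds 2 vertices, so the decomposition has width 1, which upper-bounds the treewidth. Since G has at least one edge (e.g. a–d), it is not an edgeless graph, so tw(G) ≥ 1. The upper and lower bounds meet at 1, so that is the treewidth.

Treewidth 1.
One optimal decomposition is:
Bags: B1 = {a, d}  B2 = {a, b}  B3 = {a, h}  B4 = {b, f}  B5 = {a, e}  B6 = {c, h}  B7 = {f, i}  B8 = {a, g}
Tree: B1–B2, B2–B3, B2–B4, B1–B5, B3–B6, B4–B7, B3–B8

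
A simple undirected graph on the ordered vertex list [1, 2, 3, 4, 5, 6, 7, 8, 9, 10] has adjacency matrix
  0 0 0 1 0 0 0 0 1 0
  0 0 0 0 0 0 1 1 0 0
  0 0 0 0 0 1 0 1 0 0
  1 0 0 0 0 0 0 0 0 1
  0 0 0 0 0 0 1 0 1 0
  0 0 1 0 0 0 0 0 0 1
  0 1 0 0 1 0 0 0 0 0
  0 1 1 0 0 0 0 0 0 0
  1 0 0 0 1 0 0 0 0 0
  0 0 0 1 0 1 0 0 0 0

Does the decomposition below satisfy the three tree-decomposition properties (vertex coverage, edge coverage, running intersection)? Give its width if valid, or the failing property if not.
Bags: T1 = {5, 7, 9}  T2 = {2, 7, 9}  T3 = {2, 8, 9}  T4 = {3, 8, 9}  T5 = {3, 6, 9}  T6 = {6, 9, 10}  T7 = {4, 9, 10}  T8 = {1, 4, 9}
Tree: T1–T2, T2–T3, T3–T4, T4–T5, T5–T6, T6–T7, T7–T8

Checking the three conditions: (i) the bags cover all of {1, 2, 3, 4, 5, 6, 7, 8, 9, 10}; (ii) for each edge, some bag contains both endpoints; (iii) the bags containing any fixed vertex form a subtree. All hold, so the decomposition is valid with width 3 − 1 = 2.

Yes; width 2.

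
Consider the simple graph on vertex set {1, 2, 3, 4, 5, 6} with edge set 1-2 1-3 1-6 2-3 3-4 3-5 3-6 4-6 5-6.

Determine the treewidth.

2

A width-2 tree decomposition is:
Bags: B1 = {3, 4, 6}  B2 = {1, 3, 6}  B3 = {1, 2, 3}  B4 = {3, 5, 6}
Tree: B1–B2, B2–B3, B1–B4
Each bag holds 3 vertices, so the decomposition has width 2, which upper-bounds the treewidth. On the other hand G contains the 3-clique {1, 2, 3}. A clique must lie in a single bag of any decomposition, so no decomposition can have width below 2. Hence tw(G) = 2 exactly.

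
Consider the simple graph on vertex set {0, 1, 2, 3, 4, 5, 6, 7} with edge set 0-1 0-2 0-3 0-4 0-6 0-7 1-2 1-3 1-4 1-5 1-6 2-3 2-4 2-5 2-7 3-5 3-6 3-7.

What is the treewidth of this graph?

A width-3 tree decomposition is:
Bags: B1 = {0, 2, 3, 7}  B2 = {0, 1, 2, 3}  B3 = {0, 1, 2, 4}  B4 = {0, 1, 3, 6}  B5 = {1, 2, 3, 5}
Tree: B1–B2, B2–B3, B2–B4, B2–B5
Each bag holds 4 vertices, so the decomposition has width 3, which upper-bounds the treewidth. On the other hand G contains the 4-clique {0, 1, 2, 3}. A clique must lie in a single bag of any decomposition, so no decomposition can have width below 3. Therefore the treewidth is 3.

3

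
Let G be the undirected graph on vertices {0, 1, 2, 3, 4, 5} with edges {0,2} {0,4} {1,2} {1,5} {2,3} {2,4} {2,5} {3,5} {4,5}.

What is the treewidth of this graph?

2

A width-2 tree decomposition is:
Bags: B1 = {2, 4, 5}  B2 = {0, 2, 4}  B3 = {2, 3, 5}  B4 = {1, 2, 5}
Tree: B1–B2, B1–B3, B3–B4
The largest bag has 3 vertices, giving width 2; this decomposition certifies tw(G) ≤ 2. Conversely, {0, 2, 4} is a clique of size 3, and the vertices of any clique must share a bag in every tree decomposition; so some bag has ≥ 3 vertices and tw(G) ≥ 2. The upper and lower bounds meet at 2, so that is the treewidth.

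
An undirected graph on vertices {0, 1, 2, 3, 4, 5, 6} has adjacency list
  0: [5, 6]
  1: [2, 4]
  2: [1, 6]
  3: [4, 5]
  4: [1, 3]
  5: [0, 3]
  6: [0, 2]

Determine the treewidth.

2

A width-2 tree decomposition is:
Bags: B1 = {1, 2, 6}  B2 = {0, 1, 6}  B3 = {0, 1, 5}  B4 = {1, 3, 5}  B5 = {1, 3, 4}
Tree: B1–B2, B2–B3, B3–B4, B4–B5
Every bag has size at most 3, so the width is 3 − 1 = 2 and tw(G) ≤ 2. For the lower bound, G contains the cycle 1–2–6–0–5–3–4–1, so G is not a forest; only forests have treewidth ≤ 1, hence tw(G) ≥ 2. Therefore the treewidth is 2.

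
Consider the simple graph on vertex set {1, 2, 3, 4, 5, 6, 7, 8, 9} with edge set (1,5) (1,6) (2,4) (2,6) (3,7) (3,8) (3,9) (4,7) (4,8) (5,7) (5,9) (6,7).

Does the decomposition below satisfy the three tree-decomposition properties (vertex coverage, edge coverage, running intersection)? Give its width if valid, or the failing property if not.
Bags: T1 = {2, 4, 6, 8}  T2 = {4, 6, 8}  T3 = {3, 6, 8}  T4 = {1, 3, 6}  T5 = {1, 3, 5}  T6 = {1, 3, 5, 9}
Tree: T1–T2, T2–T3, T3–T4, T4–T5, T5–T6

No — vertex 7 appears in no bag.

A tree decomposition must satisfy three properties: every vertex lies in some bag; for every edge, both endpoints lie together in some bag; and for every vertex, the bags containing it form a connected subtree. Here vertex 7 appears in no bag, so the decomposition is invalid.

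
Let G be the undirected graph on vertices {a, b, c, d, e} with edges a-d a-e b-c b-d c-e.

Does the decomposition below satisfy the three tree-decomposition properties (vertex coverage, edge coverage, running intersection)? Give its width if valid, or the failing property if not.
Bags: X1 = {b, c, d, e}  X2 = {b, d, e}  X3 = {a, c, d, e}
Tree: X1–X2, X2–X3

No — bags containing vertex c are not connected in the tree.

A tree decomposition must satisfy three properties: every vertex lies in some bag; for every edge, both endpoints lie together in some bag; and for every vertex, the bags containing it form a connected subtree. Here bags containing vertex c are not connected in the tree, so the decomposition is invalid.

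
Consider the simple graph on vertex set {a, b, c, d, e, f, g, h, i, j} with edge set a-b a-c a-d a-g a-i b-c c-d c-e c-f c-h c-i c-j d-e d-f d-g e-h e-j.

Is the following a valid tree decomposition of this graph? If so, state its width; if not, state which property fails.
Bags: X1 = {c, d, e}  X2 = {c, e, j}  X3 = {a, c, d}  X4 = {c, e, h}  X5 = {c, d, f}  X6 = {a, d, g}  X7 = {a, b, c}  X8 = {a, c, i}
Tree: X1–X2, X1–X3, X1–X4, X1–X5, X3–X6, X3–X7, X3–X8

Yes; width 2.

Every vertex of G appears in some bag (union = {a, b, c, d, e, f, g, h, i, j}); every edge is covered by a bag; and for each vertex v the set of bags containing v is connected in the bag tree. The decomposition is therefore valid. The largest bag has 3 vertices, so the width is 2.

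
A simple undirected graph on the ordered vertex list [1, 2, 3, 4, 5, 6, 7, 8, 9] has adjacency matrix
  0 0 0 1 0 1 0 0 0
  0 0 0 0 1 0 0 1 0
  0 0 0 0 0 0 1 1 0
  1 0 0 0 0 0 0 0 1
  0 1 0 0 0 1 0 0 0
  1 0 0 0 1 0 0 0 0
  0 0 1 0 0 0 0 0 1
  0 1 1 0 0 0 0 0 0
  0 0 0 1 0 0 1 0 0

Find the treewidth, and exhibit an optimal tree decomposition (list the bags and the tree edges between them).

Treewidth 2.
Bags: B1 = {1, 4, 6}  B2 = {4, 5, 6}  B3 = {2, 4, 5}  B4 = {2, 4, 8}  B5 = {3, 4, 8}  B6 = {3, 4, 7}  B7 = {4, 7, 9}
Tree: B1–B2, B2–B3, B3–B4, B4–B5, B5–B6, B6–B7

Each bag holds 3 vertices, so the decomposition has width 2, which upper-bounds the treewidth. The edges 4–1–6–5–2–8–3–7–9–4 form a cycle, so G is not a tree and its treewidth is at least 2. Combining the bounds, tw(G) = 2.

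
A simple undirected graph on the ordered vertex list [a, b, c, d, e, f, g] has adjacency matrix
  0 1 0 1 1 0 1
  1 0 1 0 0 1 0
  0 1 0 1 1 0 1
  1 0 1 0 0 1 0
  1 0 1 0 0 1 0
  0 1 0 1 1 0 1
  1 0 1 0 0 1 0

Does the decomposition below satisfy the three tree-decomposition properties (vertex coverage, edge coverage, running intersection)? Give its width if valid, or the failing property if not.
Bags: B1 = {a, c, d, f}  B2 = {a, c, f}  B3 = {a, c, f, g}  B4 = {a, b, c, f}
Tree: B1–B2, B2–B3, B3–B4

No — vertex e appears in no bag.

A tree decomposition must satisfy three properties: every vertex lies in some bag; for every edge, both endpoints lie together in some bag; and for every vertex, the bags containing it form a connected subtree. Here vertex e appears in no bag, so the decomposition is invalid.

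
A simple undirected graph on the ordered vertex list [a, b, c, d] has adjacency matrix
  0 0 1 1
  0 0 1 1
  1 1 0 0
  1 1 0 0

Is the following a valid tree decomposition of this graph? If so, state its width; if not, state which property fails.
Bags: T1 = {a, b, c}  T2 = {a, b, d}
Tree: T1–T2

Checking the three conditions: (i) the bags cover all of {a, b, c, d}; (ii) for each edge, some bag contains both endpoints; (iii) the bags containing any fixed vertex form a subtree. All hold, so the decomposition is valid with width 3 − 1 = 2.

Yes; width 2.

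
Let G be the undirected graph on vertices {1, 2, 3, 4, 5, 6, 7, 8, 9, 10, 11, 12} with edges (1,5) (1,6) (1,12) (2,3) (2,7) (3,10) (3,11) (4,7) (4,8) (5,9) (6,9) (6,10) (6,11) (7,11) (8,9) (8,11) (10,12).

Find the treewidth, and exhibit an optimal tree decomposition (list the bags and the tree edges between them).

Each bag holds 4 vertices, so the decomposition has width 3, which upper-bounds the treewidth. For the lower bound: the 4 vertex sets {1,5,12}, {10}, {6}, {3,8,9,11} are disjoint, each induces a connected subgraph, and every pair is joined by at least one edge of G. Contracting each set to a single vertex therefore yields K_{4} as a minor, and since treewidth is minor-monotone, tw(G) ≥ tw(K_{4}) = 3. Combining the bounds, tw(G) = 3.

Treewidth 3.
One optimal decomposition is:
Bags: B1 = {1, 5, 10, 12}  B2 = {1, 5, 6, 10}  B3 = {5, 6, 9, 10}  B4 = {3, 6, 9, 10}  B5 = {3, 6, 9, 11}  B6 = {3, 8, 9, 11}  B7 = {2, 3, 8, 11}  B8 = {2, 7, 8, 11}  B9 = {2, 4, 7, 8}
Tree: B1–B2, B2–B3, B3–B4, B4–B5, B5–B6, B6–B7, B7–B8, B8–B9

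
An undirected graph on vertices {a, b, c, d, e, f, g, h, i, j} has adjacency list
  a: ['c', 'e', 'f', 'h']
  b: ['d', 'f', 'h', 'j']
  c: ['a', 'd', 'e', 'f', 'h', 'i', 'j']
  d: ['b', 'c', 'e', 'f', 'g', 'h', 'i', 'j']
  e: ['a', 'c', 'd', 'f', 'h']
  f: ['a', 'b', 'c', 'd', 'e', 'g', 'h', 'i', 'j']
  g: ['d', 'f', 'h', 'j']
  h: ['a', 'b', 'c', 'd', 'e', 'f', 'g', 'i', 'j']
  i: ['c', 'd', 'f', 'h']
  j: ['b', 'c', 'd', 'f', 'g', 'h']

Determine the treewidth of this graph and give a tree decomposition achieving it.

Treewidth 4.
One such decomposition:
Bags: B1 = {c, d, f, h, j}  B2 = {c, d, e, f, h}  B3 = {a, c, e, f, h}  B4 = {c, d, f, h, i}  B5 = {d, f, g, h, j}  B6 = {b, d, f, h, j}
Tree: B1–B2, B2–B3, B1–B4, B1–B5, B5–B6

The largest bag has 5 vertices, giving width 4; this decomposition certifies tw(G) ≤ 4. For the lower bound, the 5 vertices {d, f, g, h, j} are pairwise adjacent, and any tree decomposition puts a clique entirely inside one bag — forcing width ≥ 4. Combining the bounds, tw(G) = 4.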